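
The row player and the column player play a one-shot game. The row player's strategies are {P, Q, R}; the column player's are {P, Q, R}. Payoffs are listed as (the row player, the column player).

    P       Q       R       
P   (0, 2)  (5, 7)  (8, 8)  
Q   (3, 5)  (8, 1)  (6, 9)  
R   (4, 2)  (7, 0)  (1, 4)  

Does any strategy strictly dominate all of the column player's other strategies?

R

Check whether one of the column player's strategies beats all alternatives regardless of what the opponent does.
R strictly dominates: vs P: 8 > each of {2, 7}; vs Q: 9 > each of {5, 1}; vs R: 4 > each of {2, 0}.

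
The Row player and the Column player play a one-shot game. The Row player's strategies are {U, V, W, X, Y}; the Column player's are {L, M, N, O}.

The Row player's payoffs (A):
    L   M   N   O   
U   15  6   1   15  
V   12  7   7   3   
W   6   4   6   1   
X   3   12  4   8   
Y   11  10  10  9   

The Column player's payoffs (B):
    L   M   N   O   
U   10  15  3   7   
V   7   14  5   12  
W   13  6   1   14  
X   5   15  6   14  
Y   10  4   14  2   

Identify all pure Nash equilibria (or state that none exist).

Find each player's best response to every opponent strategy; NE are the intersections.
The Row player's best responses — vs L: U (payoff 15); vs M: X (payoff 12); vs N: Y (payoff 10); vs O: U (payoff 15).
The Column player's best responses — vs U: M (payoff 15); vs V: M (payoff 14); vs W: O (payoff 14); vs X: M (payoff 15); vs Y: N (payoff 14).
Mutual best responses occur at (X, M) and (Y, N); at each, neither player gains by switching.

(X, M) and (Y, N)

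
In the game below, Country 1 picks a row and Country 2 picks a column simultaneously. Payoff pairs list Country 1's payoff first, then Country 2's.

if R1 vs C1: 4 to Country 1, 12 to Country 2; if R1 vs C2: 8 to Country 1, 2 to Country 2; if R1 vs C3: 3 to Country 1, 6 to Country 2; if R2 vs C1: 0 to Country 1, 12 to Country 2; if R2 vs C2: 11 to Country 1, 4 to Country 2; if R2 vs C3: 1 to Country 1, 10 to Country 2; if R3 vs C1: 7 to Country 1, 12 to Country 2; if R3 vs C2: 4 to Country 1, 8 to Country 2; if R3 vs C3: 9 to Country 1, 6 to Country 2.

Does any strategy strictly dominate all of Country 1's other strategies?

None

Check whether one of Country 1's strategies beats all alternatives regardless of what the opponent does.
R1 is not dominant: against C1, R3 gives 7 > 4.
R2 is not dominant: against C1, R1 gives 4 > 0.
R3 is not dominant: against C2, R1 gives 8 > 4.
No single strategy is best against every opponent action.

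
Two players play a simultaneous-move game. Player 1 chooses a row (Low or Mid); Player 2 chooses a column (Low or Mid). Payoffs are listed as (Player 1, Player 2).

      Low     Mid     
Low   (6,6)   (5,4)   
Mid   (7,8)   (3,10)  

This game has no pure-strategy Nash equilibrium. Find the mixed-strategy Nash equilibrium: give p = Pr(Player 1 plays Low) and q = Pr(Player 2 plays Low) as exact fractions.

In a mixed NE each player is indifferent between their pure strategies, so the opponent's mix sets the indifference.
Player 2 indifferent between Low and Mid: p·6 + (1−p)·8 = p·4 + (1−p)·10 ⟹ 8 + (-2)p = 10 + (-6)p ⟹ p = 1/2.
Player 1 indifferent between Low and Mid: q·6 + (1−q)·5 = q·7 + (1−q)·3 ⟹ 5 + 1q = 3 + 4q ⟹ q = 2/3.

p = 1/2, q = 2/3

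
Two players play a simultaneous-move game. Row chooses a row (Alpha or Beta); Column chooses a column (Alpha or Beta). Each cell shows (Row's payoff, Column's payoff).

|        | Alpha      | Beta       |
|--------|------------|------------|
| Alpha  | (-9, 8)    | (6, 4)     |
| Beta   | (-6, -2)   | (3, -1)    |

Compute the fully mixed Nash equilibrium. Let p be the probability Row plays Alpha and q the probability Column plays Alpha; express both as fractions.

p = 1/5, q = 1/2

In a mixed NE each player is indifferent between their pure strategies, so the opponent's mix sets the indifference.
Column indifferent between Alpha and Beta: p·8 + (1−p)·(-2) = p·4 + (1−p)·(-1) ⟹ (-2) + 10p = (-1) + 5p ⟹ p = 1/5.
Row indifferent between Alpha and Beta: q·(-9) + (1−q)·6 = q·(-6) + (1−q)·3 ⟹ 6 + (-15)q = 3 + (-9)q ⟹ q = 1/2.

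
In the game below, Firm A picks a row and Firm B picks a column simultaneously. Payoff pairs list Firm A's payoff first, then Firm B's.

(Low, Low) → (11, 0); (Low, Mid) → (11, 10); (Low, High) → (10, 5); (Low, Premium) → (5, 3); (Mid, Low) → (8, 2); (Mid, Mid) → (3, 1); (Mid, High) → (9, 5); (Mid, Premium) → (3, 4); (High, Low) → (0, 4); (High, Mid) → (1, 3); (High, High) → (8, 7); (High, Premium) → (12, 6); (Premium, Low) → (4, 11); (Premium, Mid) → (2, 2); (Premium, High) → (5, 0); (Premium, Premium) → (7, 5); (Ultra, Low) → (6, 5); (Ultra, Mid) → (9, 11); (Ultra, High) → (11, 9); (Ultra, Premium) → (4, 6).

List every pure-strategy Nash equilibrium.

(Low, Mid)

Check mutual best responses: a cell is a NE iff neither player can gain by unilaterally deviating.
Firm A's best responses — vs Low: Low (payoff 11); vs Mid: Low (payoff 11); vs High: Ultra (payoff 11); vs Premium: High (payoff 12).
Firm B's best responses — vs Low: Mid (payoff 10); vs Mid: High (payoff 5); vs High: High (payoff 7); vs Premium: Low (payoff 11); vs Ultra: Mid (payoff 11).
The only mutual best response is (Low, Mid); neither player gains by switching there.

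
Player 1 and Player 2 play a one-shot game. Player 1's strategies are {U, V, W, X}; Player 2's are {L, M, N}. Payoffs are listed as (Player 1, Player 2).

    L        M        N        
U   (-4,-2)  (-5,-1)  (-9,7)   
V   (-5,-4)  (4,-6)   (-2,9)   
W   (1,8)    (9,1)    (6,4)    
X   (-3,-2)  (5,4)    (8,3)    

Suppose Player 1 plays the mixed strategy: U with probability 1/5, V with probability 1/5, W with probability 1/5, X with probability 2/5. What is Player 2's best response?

N

Player 2's best reply maximizes expected payoff against the mix.
L: (1/5)·(-2) + (1/5)·(-4) + (1/5)·8 + (2/5)·(-2) = -2/5
M: (1/5)·(-1) + (1/5)·(-6) + (1/5)·1 + (2/5)·4 = 2/5
N: (1/5)·7 + (1/5)·9 + (1/5)·4 + (2/5)·3 = 26/5
Highest expected payoff is 26/5, from N.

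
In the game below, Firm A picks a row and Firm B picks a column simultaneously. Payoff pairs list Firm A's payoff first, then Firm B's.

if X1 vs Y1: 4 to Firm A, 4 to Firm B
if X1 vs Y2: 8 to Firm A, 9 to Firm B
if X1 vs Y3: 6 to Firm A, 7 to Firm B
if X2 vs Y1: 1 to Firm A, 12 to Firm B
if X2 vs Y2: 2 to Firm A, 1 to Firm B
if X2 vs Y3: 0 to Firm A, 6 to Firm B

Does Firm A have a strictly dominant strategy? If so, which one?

A strategy is strictly dominant if it gives Firm A a strictly higher payoff than every other strategy, against every choice by the opponent.
X1 strictly dominates: vs Y1: 4 > 1; vs Y2: 8 > 2; vs Y3: 6 > 0.

X1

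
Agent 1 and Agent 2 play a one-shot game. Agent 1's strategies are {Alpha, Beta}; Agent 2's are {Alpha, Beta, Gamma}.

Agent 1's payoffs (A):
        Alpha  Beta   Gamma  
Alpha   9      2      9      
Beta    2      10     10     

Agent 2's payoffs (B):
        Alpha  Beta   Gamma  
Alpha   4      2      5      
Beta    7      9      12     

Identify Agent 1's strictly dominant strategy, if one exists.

No strictly dominant strategy

A strategy is strictly dominant if it gives Agent 1 a strictly higher payoff than every other strategy, against every choice by the opponent.
Alpha is not dominant: against Beta, Beta gives 10 > 2.
Beta is not dominant: against Alpha, Alpha gives 9 > 2.
No single strategy is best against every opponent action.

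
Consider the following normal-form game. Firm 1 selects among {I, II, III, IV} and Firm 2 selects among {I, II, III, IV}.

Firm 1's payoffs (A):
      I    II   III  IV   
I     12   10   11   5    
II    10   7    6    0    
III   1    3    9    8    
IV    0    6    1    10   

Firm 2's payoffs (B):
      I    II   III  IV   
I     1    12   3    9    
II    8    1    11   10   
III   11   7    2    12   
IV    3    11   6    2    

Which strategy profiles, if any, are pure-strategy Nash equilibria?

Find each player's best response to every opponent strategy; NE are the intersections.
Firm 1's best responses — vs I: I (payoff 12); vs II: I (payoff 10); vs III: I (payoff 11); vs IV: IV (payoff 10).
Firm 2's best responses — vs I: II (payoff 12); vs II: III (payoff 11); vs III: IV (payoff 12); vs IV: II (payoff 11).
The only mutual best response is (I, II); neither player gains by switching there.

(I, II)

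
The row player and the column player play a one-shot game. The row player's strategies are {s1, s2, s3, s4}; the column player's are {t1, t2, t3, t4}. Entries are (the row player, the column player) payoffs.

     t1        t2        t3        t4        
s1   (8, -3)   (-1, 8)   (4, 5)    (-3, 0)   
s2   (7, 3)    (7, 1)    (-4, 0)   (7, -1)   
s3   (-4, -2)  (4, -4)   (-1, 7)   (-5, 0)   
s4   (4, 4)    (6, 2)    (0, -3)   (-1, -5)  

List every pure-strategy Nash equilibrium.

There is no pure-strategy Nash equilibrium

Find each player's best response to every opponent strategy; NE are the intersections.
The row player's best responses — vs t1: s1 (payoff 8); vs t2: s2 (payoff 7); vs t3: s1 (payoff 4); vs t4: s2 (payoff 7).
The column player's best responses — vs s1: t2 (payoff 8); vs s2: t1 (payoff 3); vs s3: t3 (payoff 7); vs s4: t1 (payoff 4).
No cell has both players best-responding. For instance, the row player's best reply to t1 is s1, but against s1 the column player prefers t2 over t1.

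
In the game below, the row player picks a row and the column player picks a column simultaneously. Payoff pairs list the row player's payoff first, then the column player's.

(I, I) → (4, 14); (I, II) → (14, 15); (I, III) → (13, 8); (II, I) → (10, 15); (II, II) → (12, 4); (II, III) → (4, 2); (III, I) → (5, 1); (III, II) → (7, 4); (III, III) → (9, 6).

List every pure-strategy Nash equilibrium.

(I, II) and (II, I)

A profile is a Nash equilibrium when each player is best-responding to the other.
The row player's best responses — vs I: II (payoff 10); vs II: I (payoff 14); vs III: I (payoff 13).
The column player's best responses — vs I: II (payoff 15); vs II: I (payoff 15); vs III: III (payoff 6).
Mutual best responses occur at (I, II) and (II, I); at each, neither player gains by switching.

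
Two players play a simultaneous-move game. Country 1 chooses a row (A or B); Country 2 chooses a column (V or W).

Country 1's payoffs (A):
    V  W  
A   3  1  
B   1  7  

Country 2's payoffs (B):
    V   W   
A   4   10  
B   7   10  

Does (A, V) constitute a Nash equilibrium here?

No

Holding Country 2 at V: Country 1 gets 3 from A, versus 1 from B. No profitable deviation for Country 1.
Holding Country 1 at A: Country 2 gets 4 from V but could get 10 by switching to W. Country 2 has a profitable deviation.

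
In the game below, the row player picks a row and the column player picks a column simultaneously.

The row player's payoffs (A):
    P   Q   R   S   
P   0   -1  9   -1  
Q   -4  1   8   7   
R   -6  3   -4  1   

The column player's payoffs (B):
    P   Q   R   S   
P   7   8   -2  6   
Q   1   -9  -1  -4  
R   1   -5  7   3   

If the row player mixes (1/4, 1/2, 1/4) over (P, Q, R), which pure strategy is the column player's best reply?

Compute the column player's expected payoff from each pure strategy against the given mix.
P: (1/4)·7 + (1/2)·1 + (1/4)·1 = 5/2
Q: (1/4)·8 + (1/2)·(-9) + (1/4)·(-5) = -15/4
R: (1/4)·(-2) + (1/2)·(-1) + (1/4)·7 = 3/4
S: (1/4)·6 + (1/2)·(-4) + (1/4)·3 = 1/4
Highest expected payoff is 5/2, from P.

P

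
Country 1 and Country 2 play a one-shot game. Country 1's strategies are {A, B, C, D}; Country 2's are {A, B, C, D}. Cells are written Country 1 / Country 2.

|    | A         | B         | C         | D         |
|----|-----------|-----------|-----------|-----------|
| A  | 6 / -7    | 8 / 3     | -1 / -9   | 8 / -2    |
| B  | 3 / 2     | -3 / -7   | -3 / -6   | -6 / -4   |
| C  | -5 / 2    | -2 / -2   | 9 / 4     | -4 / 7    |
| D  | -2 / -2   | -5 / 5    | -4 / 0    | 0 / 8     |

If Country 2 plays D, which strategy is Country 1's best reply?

A

With Country 2 fixed at D, Country 1's payoffs are: A → 8, B → -6, C → -4, D → 0.
The maximum is 8, achieved by A.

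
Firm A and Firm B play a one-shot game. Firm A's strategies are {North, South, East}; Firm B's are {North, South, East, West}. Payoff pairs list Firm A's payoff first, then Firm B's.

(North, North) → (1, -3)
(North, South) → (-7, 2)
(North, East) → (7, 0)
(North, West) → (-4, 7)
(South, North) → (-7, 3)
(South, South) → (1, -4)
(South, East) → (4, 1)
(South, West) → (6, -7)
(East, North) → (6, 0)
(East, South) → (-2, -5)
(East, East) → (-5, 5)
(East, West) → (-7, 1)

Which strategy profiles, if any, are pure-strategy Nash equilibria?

None

Check mutual best responses: a cell is a NE iff neither player can gain by unilaterally deviating.
Firm A's best responses — vs North: East (payoff 6); vs South: South (payoff 1); vs East: North (payoff 7); vs West: South (payoff 6).
Firm B's best responses — vs North: West (payoff 7); vs South: North (payoff 3); vs East: East (payoff 5).
No cell has both players best-responding. For instance, Firm A's best reply to East is North, but against North Firm B prefers West over East.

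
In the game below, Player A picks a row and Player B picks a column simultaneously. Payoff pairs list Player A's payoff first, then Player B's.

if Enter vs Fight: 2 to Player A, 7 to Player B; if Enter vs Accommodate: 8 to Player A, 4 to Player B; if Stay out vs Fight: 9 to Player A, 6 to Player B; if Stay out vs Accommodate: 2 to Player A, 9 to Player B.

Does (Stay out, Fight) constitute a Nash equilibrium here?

Holding Player B at Fight: Player A gets 9 from Stay out, versus 2 from Enter. No profitable deviation for Player A.
Holding Player A at Stay out: Player B gets 6 from Fight but could get 9 by switching to Accommodate. Player B has a profitable deviation.

No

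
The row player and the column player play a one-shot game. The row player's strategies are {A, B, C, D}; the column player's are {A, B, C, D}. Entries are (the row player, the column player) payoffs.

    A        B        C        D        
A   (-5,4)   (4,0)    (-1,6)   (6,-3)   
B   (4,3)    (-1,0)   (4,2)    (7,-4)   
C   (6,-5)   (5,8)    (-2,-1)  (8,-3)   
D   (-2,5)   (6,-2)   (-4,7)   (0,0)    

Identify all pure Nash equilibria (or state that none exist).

There is no pure-strategy Nash equilibrium

A profile is a Nash equilibrium when each player is best-responding to the other.
The row player's best responses — vs A: C (payoff 6); vs B: D (payoff 6); vs C: B (payoff 4); vs D: C (payoff 8).
The column player's best responses — vs A: C (payoff 6); vs B: A (payoff 3); vs C: B (payoff 8); vs D: C (payoff 7).
No cell has both players best-responding. For instance, the row player's best reply to B is D, but against D the column player prefers C over B.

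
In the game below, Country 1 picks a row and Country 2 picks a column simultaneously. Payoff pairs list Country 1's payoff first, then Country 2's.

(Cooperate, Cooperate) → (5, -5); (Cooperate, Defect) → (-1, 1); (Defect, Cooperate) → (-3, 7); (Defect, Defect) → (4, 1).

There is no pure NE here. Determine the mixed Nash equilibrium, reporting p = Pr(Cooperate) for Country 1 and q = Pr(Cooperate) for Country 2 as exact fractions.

Each player's mixing probability is pinned down by making the *other* player indifferent.
Country 2 indifferent between Cooperate and Defect: p·(-5) + (1−p)·7 = p·1 + (1−p)·1 ⟹ 7 + (-12)p = 1 + 0p ⟹ p = 1/2.
Country 1 indifferent between Cooperate and Defect: q·5 + (1−q)·(-1) = q·(-3) + (1−q)·4 ⟹ (-1) + 6q = 4 + (-7)q ⟹ q = 5/13.

p = 1/2, q = 5/13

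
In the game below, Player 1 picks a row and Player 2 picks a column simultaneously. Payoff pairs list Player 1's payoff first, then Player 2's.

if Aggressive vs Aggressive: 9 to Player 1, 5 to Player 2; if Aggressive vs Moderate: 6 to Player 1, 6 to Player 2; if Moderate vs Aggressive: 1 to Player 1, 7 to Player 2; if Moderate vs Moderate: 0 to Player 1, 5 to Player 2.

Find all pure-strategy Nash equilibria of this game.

A profile is a Nash equilibrium when each player is best-responding to the other.
Player 1's best responses — vs Aggressive: Aggressive (payoff 9); vs Moderate: Aggressive (payoff 6).
Player 2's best responses — vs Aggressive: Moderate (payoff 6); vs Moderate: Aggressive (payoff 7).
The only mutual best response is (Aggressive, Moderate); neither player gains by switching there.

(Aggressive, Moderate)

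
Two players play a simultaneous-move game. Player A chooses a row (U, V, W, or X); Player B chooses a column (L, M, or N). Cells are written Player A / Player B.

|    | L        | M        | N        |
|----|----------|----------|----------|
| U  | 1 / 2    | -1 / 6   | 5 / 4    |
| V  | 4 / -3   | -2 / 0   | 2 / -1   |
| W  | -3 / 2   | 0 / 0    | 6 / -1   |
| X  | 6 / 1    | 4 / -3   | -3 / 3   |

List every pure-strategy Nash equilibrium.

No pure-strategy Nash equilibrium

A profile is a Nash equilibrium when each player is best-responding to the other.
Player A's best responses — vs L: X (payoff 6); vs M: X (payoff 4); vs N: W (payoff 6).
Player B's best responses — vs U: M (payoff 6); vs V: M (payoff 0); vs W: L (payoff 2); vs X: N (payoff 3).
No cell has both players best-responding. For instance, Player A's best reply to L is X, but against X Player B prefers N over L.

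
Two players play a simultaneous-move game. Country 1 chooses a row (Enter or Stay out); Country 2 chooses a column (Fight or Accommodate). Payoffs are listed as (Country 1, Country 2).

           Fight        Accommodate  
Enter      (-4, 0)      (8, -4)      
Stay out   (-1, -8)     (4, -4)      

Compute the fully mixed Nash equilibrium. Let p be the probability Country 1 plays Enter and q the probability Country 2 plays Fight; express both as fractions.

p = 1/2, q = 4/7

Each player's mixing probability is pinned down by making the *other* player indifferent.
Country 2 indifferent between Fight and Accommodate: p·0 + (1−p)·(-8) = p·(-4) + (1−p)·(-4) ⟹ (-8) + 8p = (-4) + 0p ⟹ p = 1/2.
Country 1 indifferent between Enter and Stay out: q·(-4) + (1−q)·8 = q·(-1) + (1−q)·4 ⟹ 8 + (-12)q = 4 + (-5)q ⟹ q = 4/7.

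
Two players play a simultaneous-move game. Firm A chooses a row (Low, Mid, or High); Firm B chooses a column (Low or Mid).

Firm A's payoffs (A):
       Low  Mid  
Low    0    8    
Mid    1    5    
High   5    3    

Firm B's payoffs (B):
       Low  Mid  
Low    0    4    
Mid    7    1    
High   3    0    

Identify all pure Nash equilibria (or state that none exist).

(Low, Mid) and (High, Low)

Check mutual best responses: a cell is a NE iff neither player can gain by unilaterally deviating.
Firm A's best responses — vs Low: High (payoff 5); vs Mid: Low (payoff 8).
Firm B's best responses — vs Low: Mid (payoff 4); vs Mid: Low (payoff 7); vs High: Low (payoff 3).
Mutual best responses occur at (Low, Mid) and (High, Low); at each, neither player gains by switching.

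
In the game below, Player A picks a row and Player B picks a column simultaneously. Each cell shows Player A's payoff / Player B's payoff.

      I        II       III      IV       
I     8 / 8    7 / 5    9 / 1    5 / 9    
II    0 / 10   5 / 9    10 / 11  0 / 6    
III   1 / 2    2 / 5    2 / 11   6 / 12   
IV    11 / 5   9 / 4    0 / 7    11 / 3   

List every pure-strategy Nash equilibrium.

(II, III)

Find each player's best response to every opponent strategy; NE are the intersections.
Player A's best responses — vs I: IV (payoff 11); vs II: IV (payoff 9); vs III: II (payoff 10); vs IV: IV (payoff 11).
Player B's best responses — vs I: IV (payoff 9); vs II: III (payoff 11); vs III: IV (payoff 12); vs IV: III (payoff 7).
The only mutual best response is (II, III); neither player gains by switching there.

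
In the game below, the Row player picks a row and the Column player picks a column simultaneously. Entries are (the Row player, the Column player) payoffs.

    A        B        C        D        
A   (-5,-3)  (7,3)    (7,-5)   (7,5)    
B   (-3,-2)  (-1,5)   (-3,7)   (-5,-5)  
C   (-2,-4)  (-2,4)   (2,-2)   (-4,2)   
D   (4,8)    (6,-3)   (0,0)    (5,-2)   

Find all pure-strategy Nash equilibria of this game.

(A, D) and (D, A)

Find each player's best response to every opponent strategy; NE are the intersections.
The Row player's best responses — vs A: D (payoff 4); vs B: A (payoff 7); vs C: A (payoff 7); vs D: A (payoff 7).
The Column player's best responses — vs A: D (payoff 5); vs B: C (payoff 7); vs C: B (payoff 4); vs D: A (payoff 8).
Mutual best responses occur at (A, D) and (D, A); at each, neither player gains by switching.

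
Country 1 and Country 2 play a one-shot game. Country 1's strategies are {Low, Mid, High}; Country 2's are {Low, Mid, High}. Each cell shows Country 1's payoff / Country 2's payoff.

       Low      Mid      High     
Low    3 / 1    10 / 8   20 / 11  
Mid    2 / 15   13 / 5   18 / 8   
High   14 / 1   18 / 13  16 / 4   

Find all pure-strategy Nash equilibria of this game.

(Low, High) and (High, Mid)

Check mutual best responses: a cell is a NE iff neither player can gain by unilaterally deviating.
Country 1's best responses — vs Low: High (payoff 14); vs Mid: High (payoff 18); vs High: Low (payoff 20).
Country 2's best responses — vs Low: High (payoff 11); vs Mid: Low (payoff 15); vs High: Mid (payoff 13).
Mutual best responses occur at (Low, High) and (High, Mid); at each, neither player gains by switching.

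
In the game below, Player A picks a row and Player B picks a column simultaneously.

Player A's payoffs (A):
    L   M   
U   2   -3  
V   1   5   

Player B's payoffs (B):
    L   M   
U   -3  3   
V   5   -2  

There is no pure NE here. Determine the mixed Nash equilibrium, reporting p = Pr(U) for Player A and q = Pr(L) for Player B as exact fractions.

p = 7/13, q = 8/9

In a mixed NE each player is indifferent between their pure strategies, so the opponent's mix sets the indifference.
Player B indifferent between L and M: p·(-3) + (1−p)·5 = p·3 + (1−p)·(-2) ⟹ 5 + (-8)p = (-2) + 5p ⟹ p = 7/13.
Player A indifferent between U and V: q·2 + (1−q)·(-3) = q·1 + (1−q)·5 ⟹ (-3) + 5q = 5 + (-4)q ⟹ q = 8/9.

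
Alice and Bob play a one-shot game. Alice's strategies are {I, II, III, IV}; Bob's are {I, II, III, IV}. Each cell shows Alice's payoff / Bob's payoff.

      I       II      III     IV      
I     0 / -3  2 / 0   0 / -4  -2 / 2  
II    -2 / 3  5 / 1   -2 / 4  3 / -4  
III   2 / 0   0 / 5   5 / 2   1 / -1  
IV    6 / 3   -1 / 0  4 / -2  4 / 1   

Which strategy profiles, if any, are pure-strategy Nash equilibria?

(IV, I)

Find each player's best response to every opponent strategy; NE are the intersections.
Alice's best responses — vs I: IV (payoff 6); vs II: II (payoff 5); vs III: III (payoff 5); vs IV: IV (payoff 4).
Bob's best responses — vs I: IV (payoff 2); vs II: III (payoff 4); vs III: II (payoff 5); vs IV: I (payoff 3).
The only mutual best response is (IV, I); neither player gains by switching there.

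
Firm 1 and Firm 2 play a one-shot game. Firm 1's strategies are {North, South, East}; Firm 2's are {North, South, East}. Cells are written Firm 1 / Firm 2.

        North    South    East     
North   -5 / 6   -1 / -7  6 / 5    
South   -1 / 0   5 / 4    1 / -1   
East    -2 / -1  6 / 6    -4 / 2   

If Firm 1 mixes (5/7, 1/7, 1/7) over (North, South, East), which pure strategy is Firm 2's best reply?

North

Compute Firm 2's expected payoff from each pure strategy against the given mix.
North: (5/7)·6 + (1/7)·0 + (1/7)·(-1) = 29/7
South: (5/7)·(-7) + (1/7)·4 + (1/7)·6 = -25/7
East: (5/7)·5 + (1/7)·(-1) + (1/7)·2 = 26/7
Highest expected payoff is 29/7, from North.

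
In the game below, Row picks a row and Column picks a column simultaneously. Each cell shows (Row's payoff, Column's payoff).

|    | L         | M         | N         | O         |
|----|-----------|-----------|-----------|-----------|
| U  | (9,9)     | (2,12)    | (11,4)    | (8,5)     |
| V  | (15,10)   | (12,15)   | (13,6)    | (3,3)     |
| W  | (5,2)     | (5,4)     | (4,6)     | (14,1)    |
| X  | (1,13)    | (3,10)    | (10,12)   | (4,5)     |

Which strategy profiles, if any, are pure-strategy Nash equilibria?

Find each player's best response to every opponent strategy; NE are the intersections.
Row's best responses — vs L: V (payoff 15); vs M: V (payoff 12); vs N: V (payoff 13); vs O: W (payoff 14).
Column's best responses — vs U: M (payoff 12); vs V: M (payoff 15); vs W: N (payoff 6); vs X: L (payoff 13).
The only mutual best response is (V, M); neither player gains by switching there.

(V, M)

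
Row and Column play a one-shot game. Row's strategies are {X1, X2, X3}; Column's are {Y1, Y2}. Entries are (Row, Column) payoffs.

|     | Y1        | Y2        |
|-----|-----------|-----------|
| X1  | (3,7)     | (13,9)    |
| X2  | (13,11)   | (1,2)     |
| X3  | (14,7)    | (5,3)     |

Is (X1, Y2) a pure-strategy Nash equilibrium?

Holding Column at Y2: Row gets 13 from X1, versus 1 from X2, 5 from X3. No profitable deviation for Row.
Holding Row at X1: Column gets 9 from Y2, versus 7 from Y1. No profitable deviation for Column either.

Yes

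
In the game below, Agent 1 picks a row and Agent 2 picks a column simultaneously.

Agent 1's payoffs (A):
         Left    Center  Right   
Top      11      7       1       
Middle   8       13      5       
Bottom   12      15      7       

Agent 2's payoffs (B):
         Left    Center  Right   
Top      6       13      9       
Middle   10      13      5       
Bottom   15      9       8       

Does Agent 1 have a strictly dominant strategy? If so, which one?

Bottom

A strategy is strictly dominant if it gives Agent 1 a strictly higher payoff than every other strategy, against every choice by the opponent.
Bottom strictly dominates: vs Left: 12 > each of {11, 8}; vs Center: 15 > each of {7, 13}; vs Right: 7 > each of {1, 5}.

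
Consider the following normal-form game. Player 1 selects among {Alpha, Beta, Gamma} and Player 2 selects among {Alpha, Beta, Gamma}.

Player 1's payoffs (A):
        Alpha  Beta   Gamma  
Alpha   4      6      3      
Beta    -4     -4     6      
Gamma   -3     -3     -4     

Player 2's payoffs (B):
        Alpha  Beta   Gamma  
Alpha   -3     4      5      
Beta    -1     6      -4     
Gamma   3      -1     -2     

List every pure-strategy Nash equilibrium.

No pure-strategy Nash equilibrium

A profile is a Nash equilibrium when each player is best-responding to the other.
Player 1's best responses — vs Alpha: Alpha (payoff 4); vs Beta: Alpha (payoff 6); vs Gamma: Beta (payoff 6).
Player 2's best responses — vs Alpha: Gamma (payoff 5); vs Beta: Beta (payoff 6); vs Gamma: Alpha (payoff 3).
No cell has both players best-responding. For instance, Player 1's best reply to Gamma is Beta, but against Beta Player 2 prefers Beta over Gamma.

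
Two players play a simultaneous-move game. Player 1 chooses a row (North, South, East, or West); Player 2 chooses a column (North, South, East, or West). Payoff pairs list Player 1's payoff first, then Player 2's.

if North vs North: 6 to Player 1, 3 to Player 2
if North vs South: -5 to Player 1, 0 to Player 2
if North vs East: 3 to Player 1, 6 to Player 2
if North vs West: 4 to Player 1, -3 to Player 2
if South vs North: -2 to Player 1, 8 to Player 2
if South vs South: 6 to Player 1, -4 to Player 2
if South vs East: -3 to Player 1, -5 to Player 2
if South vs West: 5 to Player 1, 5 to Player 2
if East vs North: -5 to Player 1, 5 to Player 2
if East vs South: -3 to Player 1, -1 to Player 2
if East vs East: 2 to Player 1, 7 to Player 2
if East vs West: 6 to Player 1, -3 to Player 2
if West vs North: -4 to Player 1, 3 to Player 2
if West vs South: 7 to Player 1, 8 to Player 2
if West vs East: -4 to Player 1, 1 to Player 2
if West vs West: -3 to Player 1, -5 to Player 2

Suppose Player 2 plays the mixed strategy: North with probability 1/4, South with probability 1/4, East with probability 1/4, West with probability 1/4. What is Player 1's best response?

North

Compute Player 1's expected payoff from each pure strategy against the given mix.
North: (1/4)·6 + (1/4)·(-5) + (1/4)·3 + (1/4)·4 = 2
South: (1/4)·(-2) + (1/4)·6 + (1/4)·(-3) + (1/4)·5 = 3/2
East: (1/4)·(-5) + (1/4)·(-3) + (1/4)·2 + (1/4)·6 = 0
West: (1/4)·(-4) + (1/4)·7 + (1/4)·(-4) + (1/4)·(-3) = -1
Highest expected payoff is 2, from North.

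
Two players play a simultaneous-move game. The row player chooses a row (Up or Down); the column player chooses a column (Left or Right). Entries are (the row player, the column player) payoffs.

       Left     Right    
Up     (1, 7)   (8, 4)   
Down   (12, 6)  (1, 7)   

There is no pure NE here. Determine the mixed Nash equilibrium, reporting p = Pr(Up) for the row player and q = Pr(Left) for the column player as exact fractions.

p = 1/4, q = 7/18

In a mixed NE each player is indifferent between their pure strategies, so the opponent's mix sets the indifference.
The column player indifferent between Left and Right: p·7 + (1−p)·6 = p·4 + (1−p)·7 ⟹ 6 + 1p = 7 + (-3)p ⟹ p = 1/4.
The row player indifferent between Up and Down: q·1 + (1−q)·8 = q·12 + (1−q)·1 ⟹ 8 + (-7)q = 1 + 11q ⟹ q = 7/18.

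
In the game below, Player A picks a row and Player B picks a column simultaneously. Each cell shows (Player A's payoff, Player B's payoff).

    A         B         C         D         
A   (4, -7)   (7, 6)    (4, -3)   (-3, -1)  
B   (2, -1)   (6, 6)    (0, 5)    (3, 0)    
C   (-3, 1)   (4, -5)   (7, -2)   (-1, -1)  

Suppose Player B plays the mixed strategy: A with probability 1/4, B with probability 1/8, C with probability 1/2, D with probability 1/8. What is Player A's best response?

A

Compute Player A's expected payoff from each pure strategy against the given mix.
A: (1/4)·4 + (1/8)·7 + (1/2)·4 + (1/8)·(-3) = 7/2
B: (1/4)·2 + (1/8)·6 + (1/2)·0 + (1/8)·3 = 13/8
C: (1/4)·(-3) + (1/8)·4 + (1/2)·7 + (1/8)·(-1) = 25/8
Highest expected payoff is 7/2, from A.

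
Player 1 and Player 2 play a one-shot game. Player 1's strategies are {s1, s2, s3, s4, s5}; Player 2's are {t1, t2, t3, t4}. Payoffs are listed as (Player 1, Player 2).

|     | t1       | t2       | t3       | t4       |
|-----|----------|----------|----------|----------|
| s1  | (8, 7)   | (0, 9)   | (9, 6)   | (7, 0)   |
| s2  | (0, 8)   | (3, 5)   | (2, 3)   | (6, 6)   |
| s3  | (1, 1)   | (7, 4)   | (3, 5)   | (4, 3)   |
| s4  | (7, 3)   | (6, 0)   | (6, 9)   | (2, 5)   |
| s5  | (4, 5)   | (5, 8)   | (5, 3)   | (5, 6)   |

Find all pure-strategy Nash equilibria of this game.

There is no pure-strategy Nash equilibrium

A profile is a Nash equilibrium when each player is best-responding to the other.
Player 1's best responses — vs t1: s1 (payoff 8); vs t2: s3 (payoff 7); vs t3: s1 (payoff 9); vs t4: s1 (payoff 7).
Player 2's best responses — vs s1: t2 (payoff 9); vs s2: t1 (payoff 8); vs s3: t3 (payoff 5); vs s4: t3 (payoff 9); vs s5: t2 (payoff 8).
No cell has both players best-responding. For instance, Player 1's best reply to t4 is s1, but against s1 Player 2 prefers t2 over t4.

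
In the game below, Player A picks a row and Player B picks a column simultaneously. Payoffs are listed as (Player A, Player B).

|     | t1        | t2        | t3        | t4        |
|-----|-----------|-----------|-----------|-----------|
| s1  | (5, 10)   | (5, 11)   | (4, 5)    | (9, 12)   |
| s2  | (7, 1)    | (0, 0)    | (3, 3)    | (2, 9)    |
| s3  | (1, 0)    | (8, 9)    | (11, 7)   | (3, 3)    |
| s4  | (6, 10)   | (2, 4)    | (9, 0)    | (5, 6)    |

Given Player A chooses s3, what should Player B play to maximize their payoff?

t2

With Player A fixed at s3, Player B's payoffs are: t1 → 0, t2 → 9, t3 → 7, t4 → 3.
The maximum is 9, achieved by t2.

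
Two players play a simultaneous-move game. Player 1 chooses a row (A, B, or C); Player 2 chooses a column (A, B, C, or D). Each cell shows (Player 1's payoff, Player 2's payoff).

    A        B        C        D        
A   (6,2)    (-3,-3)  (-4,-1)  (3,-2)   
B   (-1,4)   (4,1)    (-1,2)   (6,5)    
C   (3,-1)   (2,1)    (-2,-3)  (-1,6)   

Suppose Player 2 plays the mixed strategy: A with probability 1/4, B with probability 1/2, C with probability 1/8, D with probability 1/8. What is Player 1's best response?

Compute Player 1's expected payoff from each pure strategy against the given mix.
A: (1/4)·6 + (1/2)·(-3) + (1/8)·(-4) + (1/8)·3 = -1/8
B: (1/4)·(-1) + (1/2)·4 + (1/8)·(-1) + (1/8)·6 = 19/8
C: (1/4)·3 + (1/2)·2 + (1/8)·(-2) + (1/8)·(-1) = 11/8
Highest expected payoff is 19/8, from B.

B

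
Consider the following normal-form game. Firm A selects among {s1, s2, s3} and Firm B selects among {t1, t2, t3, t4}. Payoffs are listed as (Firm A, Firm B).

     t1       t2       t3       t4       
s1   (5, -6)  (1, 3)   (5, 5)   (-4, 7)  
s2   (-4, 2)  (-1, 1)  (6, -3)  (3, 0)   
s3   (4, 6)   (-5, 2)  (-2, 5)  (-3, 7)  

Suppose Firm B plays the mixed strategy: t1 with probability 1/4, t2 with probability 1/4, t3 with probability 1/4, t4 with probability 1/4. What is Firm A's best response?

s1

Firm A's best reply maximizes expected payoff against the mix.
s1: (1/4)·5 + (1/4)·1 + (1/4)·5 + (1/4)·(-4) = 7/4
s2: (1/4)·(-4) + (1/4)·(-1) + (1/4)·6 + (1/4)·3 = 1
s3: (1/4)·4 + (1/4)·(-5) + (1/4)·(-2) + (1/4)·(-3) = -3/2
Highest expected payoff is 7/4, from s1.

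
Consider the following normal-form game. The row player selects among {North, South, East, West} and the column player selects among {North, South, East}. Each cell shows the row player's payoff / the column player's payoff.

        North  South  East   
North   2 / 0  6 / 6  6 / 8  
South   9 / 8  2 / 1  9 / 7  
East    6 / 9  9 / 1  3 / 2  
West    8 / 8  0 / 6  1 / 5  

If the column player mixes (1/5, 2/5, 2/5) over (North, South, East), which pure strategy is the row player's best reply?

The row player's best reply maximizes expected payoff against the mix.
North: (1/5)·2 + (2/5)·6 + (2/5)·6 = 26/5
South: (1/5)·9 + (2/5)·2 + (2/5)·9 = 31/5
East: (1/5)·6 + (2/5)·9 + (2/5)·3 = 6
West: (1/5)·8 + (2/5)·0 + (2/5)·1 = 2
Highest expected payoff is 31/5, from South.

South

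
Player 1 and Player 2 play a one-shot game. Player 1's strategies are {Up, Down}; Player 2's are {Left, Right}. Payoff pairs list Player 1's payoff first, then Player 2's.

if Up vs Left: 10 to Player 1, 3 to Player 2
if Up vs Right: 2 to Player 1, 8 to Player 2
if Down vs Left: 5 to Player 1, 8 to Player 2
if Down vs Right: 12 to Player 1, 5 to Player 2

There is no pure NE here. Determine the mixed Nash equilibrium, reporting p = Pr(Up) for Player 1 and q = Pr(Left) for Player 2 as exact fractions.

In a mixed NE each player is indifferent between their pure strategies, so the opponent's mix sets the indifference.
Player 2 indifferent between Left and Right: p·3 + (1−p)·8 = p·8 + (1−p)·5 ⟹ 8 + (-5)p = 5 + 3p ⟹ p = 3/8.
Player 1 indifferent between Up and Down: q·10 + (1−q)·2 = q·5 + (1−q)·12 ⟹ 2 + 8q = 12 + (-7)q ⟹ q = 2/3.

p = 3/8, q = 2/3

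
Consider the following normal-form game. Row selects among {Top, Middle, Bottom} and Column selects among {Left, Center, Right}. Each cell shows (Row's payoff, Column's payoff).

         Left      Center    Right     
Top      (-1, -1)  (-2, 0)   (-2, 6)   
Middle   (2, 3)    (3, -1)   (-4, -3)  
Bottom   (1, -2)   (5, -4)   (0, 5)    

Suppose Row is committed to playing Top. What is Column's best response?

Right

With Row fixed at Top, Column's payoffs are: Left → -1, Center → 0, Right → 6.
The maximum is 6, achieved by Right.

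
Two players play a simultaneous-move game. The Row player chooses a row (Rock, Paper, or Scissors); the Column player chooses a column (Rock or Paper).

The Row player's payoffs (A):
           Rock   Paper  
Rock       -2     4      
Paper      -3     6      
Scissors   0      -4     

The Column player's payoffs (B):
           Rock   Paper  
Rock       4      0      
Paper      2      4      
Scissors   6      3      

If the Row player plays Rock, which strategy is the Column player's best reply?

With the Row player fixed at Rock, the Column player's payoffs are: Rock → 4, Paper → 0.
The maximum is 4, achieved by Rock.

Rock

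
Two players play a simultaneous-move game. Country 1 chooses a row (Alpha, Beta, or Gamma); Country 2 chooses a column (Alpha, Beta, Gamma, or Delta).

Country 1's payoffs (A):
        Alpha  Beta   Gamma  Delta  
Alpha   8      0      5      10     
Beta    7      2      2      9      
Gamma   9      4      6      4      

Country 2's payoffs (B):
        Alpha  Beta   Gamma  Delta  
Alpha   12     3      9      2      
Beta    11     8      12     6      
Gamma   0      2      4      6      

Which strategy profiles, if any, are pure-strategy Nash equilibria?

Find each player's best response to every opponent strategy; NE are the intersections.
Country 1's best responses — vs Alpha: Gamma (payoff 9); vs Beta: Gamma (payoff 4); vs Gamma: Gamma (payoff 6); vs Delta: Alpha (payoff 10).
Country 2's best responses — vs Alpha: Alpha (payoff 12); vs Beta: Gamma (payoff 12); vs Gamma: Delta (payoff 6).
No cell has both players best-responding. For instance, Country 1's best reply to Alpha is Gamma, but against Gamma Country 2 prefers Delta over Alpha.

There is no pure-strategy Nash equilibrium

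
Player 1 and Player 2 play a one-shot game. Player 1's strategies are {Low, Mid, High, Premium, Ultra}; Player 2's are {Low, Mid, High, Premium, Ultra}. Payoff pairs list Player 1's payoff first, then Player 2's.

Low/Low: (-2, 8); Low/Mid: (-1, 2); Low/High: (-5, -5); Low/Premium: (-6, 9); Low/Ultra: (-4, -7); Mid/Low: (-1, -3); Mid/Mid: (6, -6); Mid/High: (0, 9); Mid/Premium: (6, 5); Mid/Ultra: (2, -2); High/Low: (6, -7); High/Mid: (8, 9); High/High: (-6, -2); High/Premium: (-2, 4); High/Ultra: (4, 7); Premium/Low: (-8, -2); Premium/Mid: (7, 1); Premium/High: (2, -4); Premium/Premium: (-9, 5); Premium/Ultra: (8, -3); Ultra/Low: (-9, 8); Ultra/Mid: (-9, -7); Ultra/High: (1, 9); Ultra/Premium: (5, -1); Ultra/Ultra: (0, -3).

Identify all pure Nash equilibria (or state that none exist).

A profile is a Nash equilibrium when each player is best-responding to the other.
Player 1's best responses — vs Low: High (payoff 6); vs Mid: High (payoff 8); vs High: Premium (payoff 2); vs Premium: Mid (payoff 6); vs Ultra: Premium (payoff 8).
Player 2's best responses — vs Low: Premium (payoff 9); vs Mid: High (payoff 9); vs High: Mid (payoff 9); vs Premium: Premium (payoff 5); vs Ultra: High (payoff 9).
The only mutual best response is (High, Mid); neither player gains by switching there.

(High, Mid)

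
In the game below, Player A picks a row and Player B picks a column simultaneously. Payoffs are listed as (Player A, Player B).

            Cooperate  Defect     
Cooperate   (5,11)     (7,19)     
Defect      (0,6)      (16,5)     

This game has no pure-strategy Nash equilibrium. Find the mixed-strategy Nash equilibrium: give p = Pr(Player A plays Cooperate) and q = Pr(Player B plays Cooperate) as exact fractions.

Each player's mixing probability is pinned down by making the *other* player indifferent.
Player B indifferent between Cooperate and Defect: p·11 + (1−p)·6 = p·19 + (1−p)·5 ⟹ 6 + 5p = 5 + 14p ⟹ p = 1/9.
Player A indifferent between Cooperate and Defect: q·5 + (1−q)·7 = q·0 + (1−q)·16 ⟹ 7 + (-2)q = 16 + (-16)q ⟹ q = 9/14.

p = 1/9, q = 9/14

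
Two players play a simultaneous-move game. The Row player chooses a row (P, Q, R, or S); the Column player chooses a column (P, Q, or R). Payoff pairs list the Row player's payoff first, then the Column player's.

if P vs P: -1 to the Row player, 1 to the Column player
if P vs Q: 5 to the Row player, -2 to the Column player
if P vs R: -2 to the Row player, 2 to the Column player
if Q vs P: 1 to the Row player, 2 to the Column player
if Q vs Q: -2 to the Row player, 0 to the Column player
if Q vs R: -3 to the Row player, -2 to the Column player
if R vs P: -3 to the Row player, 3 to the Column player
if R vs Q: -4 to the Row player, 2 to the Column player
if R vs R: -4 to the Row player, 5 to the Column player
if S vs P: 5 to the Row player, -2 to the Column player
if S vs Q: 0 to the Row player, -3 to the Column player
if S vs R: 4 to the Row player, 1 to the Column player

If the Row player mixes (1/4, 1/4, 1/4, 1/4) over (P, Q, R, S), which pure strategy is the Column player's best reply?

Compute the Column player's expected payoff from each pure strategy against the given mix.
P: (1/4)·1 + (1/4)·2 + (1/4)·3 + (1/4)·(-2) = 1
Q: (1/4)·(-2) + (1/4)·0 + (1/4)·2 + (1/4)·(-3) = -3/4
R: (1/4)·2 + (1/4)·(-2) + (1/4)·5 + (1/4)·1 = 3/2
Highest expected payoff is 3/2, from R.

R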